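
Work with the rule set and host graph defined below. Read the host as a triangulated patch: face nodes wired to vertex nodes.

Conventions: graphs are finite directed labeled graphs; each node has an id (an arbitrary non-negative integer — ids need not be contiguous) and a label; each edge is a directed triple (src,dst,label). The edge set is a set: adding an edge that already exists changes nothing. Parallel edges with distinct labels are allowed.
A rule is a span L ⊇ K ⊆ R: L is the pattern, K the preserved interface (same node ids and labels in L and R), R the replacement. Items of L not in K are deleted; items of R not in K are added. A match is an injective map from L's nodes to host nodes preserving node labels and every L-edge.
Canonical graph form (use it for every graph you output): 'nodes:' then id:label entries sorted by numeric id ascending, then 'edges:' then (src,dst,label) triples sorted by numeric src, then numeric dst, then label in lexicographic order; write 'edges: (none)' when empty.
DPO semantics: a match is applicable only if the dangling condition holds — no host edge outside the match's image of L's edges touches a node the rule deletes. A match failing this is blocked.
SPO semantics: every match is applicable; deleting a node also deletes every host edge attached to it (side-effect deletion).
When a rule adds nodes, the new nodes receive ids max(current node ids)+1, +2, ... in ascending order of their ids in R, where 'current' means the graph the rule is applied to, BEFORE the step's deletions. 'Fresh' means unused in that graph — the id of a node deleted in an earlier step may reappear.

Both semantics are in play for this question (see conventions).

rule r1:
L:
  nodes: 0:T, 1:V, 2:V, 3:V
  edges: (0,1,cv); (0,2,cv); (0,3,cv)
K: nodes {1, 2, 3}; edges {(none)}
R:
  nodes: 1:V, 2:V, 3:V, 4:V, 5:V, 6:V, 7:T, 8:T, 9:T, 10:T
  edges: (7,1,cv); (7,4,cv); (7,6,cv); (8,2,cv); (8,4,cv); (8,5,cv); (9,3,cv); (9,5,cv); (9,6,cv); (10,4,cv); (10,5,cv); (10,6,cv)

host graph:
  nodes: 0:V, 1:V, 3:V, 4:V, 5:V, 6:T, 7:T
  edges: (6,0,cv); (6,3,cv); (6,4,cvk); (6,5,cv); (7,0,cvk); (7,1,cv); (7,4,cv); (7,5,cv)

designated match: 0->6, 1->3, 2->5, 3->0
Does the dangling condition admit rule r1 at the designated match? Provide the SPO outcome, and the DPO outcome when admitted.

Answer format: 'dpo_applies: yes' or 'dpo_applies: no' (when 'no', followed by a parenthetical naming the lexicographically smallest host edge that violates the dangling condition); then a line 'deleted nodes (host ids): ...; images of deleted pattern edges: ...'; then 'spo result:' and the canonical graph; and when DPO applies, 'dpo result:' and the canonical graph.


dpo_applies: no
(the rule deletes node 6, which keeps host edge (6,4,cvk) outside the match image — the dangling condition fails, DPO blocks; SPO proceeds and side-deletes such edges)
deleted nodes (host ids): 6; images of deleted pattern edges: (6,0,cv); (6,3,cv); (6,5,cv)
spo result:
nodes: 0:V, 1:V, 3:V, 4:V, 5:V, 7:T, 8:V, 9:V, 10:V, 11:T, 12:T, 13:T, 14:T
edges: (7,0,cvk); (7,1,cv); (7,4,cv); (7,5,cv); (11,3,cv); (11,8,cv); (11,10,cv); (12,5,cv); (12,8,cv); (12,9,cv); (13,0,cv); (13,9,cv); (13,10,cv); (14,8,cv); (14,9,cv); (14,10,cv)


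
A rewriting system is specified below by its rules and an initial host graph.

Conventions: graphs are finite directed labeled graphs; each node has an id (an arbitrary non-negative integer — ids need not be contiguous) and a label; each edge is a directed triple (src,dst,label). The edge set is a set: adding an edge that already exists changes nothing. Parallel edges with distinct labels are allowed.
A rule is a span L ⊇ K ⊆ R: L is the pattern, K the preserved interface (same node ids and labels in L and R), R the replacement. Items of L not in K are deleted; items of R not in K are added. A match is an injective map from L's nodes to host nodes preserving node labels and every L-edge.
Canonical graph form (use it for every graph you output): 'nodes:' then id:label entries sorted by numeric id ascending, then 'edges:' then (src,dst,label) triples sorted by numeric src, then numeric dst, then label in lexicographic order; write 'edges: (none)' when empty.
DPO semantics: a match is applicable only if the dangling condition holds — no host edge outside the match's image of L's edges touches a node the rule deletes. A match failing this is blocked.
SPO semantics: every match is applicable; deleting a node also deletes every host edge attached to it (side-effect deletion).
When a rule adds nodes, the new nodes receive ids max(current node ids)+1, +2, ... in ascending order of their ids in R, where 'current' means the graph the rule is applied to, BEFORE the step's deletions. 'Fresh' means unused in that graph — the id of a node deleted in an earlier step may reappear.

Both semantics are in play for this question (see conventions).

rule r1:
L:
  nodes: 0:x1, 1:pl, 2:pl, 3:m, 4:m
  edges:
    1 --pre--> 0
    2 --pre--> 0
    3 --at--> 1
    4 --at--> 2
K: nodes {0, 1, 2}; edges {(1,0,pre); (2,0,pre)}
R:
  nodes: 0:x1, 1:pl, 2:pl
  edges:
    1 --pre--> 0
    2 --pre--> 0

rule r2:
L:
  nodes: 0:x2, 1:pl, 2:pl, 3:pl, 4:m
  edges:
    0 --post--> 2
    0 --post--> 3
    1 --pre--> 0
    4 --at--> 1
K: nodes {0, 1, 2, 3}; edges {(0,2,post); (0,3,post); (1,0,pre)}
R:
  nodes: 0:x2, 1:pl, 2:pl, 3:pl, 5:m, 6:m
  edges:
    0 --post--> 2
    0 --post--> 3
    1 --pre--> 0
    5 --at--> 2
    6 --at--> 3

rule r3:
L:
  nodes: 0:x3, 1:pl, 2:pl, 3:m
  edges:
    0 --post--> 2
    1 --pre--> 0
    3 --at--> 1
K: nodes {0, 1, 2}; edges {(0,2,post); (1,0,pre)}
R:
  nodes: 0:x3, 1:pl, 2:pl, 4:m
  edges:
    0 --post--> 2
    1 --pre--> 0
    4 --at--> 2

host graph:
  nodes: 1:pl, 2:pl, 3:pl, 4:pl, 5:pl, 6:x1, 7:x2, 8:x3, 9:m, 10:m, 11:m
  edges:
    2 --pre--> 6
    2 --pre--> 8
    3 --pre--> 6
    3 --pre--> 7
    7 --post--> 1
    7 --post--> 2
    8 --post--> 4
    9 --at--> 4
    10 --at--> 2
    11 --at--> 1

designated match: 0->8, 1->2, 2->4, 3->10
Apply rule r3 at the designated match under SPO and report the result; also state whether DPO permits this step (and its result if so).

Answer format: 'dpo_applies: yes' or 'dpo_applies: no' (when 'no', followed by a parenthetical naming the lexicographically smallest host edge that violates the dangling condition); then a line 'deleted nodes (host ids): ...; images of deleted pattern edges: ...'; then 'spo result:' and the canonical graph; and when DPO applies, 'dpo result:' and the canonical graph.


dpo_applies: yes
deleted nodes (host ids): 10; images of deleted pattern edges: (10,2,at)
spo result:
nodes: 1:pl, 2:pl, 3:pl, 4:pl, 5:pl, 6:x1, 7:x2, 8:x3, 9:m, 11:m, 12:m
edges: (2,6,pre); (2,8,pre); (3,6,pre); (3,7,pre); (7,1,post); (7,2,post); (8,4,post); (9,4,at); (11,1,at); (12,4,at)
dpo result:
nodes: 1:pl, 2:pl, 3:pl, 4:pl, 5:pl, 6:x1, 7:x2, 8:x3, 9:m, 11:m, 12:m
edges: (2,6,pre); (2,8,pre); (3,6,pre); (3,7,pre); (7,1,post); (7,2,post); (8,4,post); (9,4,at); (11,1,at); (12,4,at)


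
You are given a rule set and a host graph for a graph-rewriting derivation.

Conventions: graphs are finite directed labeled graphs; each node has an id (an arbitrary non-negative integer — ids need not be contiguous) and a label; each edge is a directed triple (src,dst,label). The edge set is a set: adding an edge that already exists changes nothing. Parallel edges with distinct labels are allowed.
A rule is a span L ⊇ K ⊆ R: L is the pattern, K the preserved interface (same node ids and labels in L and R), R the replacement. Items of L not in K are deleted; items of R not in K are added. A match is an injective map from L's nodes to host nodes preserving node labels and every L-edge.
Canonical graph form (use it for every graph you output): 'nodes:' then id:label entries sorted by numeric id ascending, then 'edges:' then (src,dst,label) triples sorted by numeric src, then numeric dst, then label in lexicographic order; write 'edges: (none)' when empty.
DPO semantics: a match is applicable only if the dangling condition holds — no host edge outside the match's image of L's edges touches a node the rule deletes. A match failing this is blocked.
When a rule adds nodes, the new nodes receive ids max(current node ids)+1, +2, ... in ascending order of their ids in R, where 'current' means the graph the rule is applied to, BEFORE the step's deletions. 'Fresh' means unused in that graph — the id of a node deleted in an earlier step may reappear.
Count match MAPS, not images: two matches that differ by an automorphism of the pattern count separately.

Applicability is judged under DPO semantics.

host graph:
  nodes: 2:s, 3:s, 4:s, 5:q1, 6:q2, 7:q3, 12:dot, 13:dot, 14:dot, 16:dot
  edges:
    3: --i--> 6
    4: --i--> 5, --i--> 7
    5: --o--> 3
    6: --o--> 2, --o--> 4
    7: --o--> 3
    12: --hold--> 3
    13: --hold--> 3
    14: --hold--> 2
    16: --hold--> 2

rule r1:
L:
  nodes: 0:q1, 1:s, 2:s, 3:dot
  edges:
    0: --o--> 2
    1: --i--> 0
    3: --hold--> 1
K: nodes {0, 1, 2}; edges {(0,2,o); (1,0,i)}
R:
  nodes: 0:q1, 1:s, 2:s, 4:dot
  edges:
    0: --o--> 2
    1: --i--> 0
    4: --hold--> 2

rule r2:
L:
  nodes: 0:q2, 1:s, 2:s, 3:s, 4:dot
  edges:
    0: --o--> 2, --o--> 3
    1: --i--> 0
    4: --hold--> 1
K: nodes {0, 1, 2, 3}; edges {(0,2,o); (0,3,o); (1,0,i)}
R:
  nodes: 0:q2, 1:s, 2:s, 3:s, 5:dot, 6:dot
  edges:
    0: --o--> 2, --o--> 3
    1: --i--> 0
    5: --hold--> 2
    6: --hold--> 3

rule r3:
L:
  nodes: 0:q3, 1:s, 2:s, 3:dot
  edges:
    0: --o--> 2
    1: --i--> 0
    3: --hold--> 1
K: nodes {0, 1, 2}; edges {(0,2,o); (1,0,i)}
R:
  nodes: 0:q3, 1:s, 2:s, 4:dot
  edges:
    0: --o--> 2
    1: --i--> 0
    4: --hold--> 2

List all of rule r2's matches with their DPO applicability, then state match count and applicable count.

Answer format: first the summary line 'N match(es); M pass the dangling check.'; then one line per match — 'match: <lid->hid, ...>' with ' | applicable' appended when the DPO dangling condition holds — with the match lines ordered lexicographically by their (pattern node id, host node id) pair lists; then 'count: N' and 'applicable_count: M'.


4 match(es); 4 pass the dangling check.
match: 0->6, 1->3, 2->2, 3->4, 4->12 | applicable
match: 0->6, 1->3, 2->2, 3->4, 4->13 | applicable
match: 0->6, 1->3, 2->4, 3->2, 4->12 | applicable
match: 0->6, 1->3, 2->4, 3->2, 4->13 | applicable
count: 4
applicable_count: 4


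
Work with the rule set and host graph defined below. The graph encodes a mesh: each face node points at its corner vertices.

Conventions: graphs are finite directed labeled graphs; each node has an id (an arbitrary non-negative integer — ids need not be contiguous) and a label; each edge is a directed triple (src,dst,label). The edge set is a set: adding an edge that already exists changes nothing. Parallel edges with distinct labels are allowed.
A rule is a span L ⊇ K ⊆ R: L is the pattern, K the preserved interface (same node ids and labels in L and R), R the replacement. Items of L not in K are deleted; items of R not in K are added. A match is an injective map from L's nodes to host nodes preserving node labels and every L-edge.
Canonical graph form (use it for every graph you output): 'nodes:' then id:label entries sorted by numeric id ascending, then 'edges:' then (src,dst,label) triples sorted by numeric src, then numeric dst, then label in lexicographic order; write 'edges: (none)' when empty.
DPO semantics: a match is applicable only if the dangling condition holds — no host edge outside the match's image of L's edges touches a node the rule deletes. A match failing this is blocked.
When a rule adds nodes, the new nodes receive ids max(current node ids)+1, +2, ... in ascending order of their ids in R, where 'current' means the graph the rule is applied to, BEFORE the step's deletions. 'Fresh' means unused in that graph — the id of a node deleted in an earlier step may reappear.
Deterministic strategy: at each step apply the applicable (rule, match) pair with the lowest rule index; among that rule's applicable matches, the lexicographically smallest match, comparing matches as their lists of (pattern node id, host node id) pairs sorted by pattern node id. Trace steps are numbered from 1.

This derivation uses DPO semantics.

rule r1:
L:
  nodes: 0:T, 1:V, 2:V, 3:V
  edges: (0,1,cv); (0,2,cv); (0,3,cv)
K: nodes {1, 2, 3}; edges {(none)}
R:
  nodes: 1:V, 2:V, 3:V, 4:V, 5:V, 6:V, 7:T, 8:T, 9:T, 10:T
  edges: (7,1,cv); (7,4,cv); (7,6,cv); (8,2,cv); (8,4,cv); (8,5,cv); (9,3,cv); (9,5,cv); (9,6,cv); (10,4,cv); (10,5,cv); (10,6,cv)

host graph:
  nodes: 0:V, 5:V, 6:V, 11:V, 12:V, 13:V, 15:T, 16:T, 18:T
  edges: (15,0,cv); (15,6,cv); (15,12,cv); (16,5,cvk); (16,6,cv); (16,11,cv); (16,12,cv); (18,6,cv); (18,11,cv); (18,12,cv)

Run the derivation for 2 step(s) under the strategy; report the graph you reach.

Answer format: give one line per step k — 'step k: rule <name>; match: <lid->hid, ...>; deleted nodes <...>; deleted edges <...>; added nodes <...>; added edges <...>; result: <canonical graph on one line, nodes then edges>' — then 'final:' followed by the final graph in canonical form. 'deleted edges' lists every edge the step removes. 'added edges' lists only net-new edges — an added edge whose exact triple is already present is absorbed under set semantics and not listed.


step 1: rule r1; match: 0->15, 1->0, 2->6, 3->12; deleted nodes 15; deleted edges (15,0,cv); (15,6,cv); (15,12,cv); added nodes 19, 20, 21, 22, 23, 24, 25; added edges (22,0,cv); (22,19,cv); (22,21,cv); (23,6,cv); (23,19,cv); (23,20,cv); (24,12,cv); (24,20,cv); (24,21,cv); (25,19,cv); (25,20,cv); (25,21,cv); result: nodes: 0:V, 5:V, 6:V, 11:V, 12:V, 13:V, 16:T, 18:T, 19:V, 20:V, 21:V, 22:T, 23:T, 24:T, 25:T edges: (16,5,cvk); (16,6,cv); (16,11,cv); (16,12,cv); (18,6,cv); (18,11,cv); (18,12,cv); (22,0,cv); (22,19,cv); (22,21,cv); (23,6,cv); (23,19,cv); (23,20,cv); (24,12,cv); (24,20,cv); (24,21,cv); (25,19,cv); (25,20,cv); (25,21,cv)
step 2: rule r1; match: 0->18, 1->6, 2->11, 3->12; deleted nodes 18; deleted edges (18,6,cv); (18,11,cv); (18,12,cv); added nodes 26, 27, 28, 29, 30, 31, 32; added edges (29,6,cv); (29,26,cv); (29,28,cv); (30,11,cv); (30,26,cv); (30,27,cv); (31,12,cv); (31,27,cv); (31,28,cv); (32,26,cv); (32,27,cv); (32,28,cv); result: nodes: 0:V, 5:V, 6:V, 11:V, 12:V, 13:V, 16:T, 19:V, 20:V, 21:V, 22:T, 23:T, 24:T, 25:T, 26:V, 27:V, 28:V, 29:T, 30:T, 31:T, 32:T edges: (16,5,cvk); (16,6,cv); (16,11,cv); (16,12,cv); (22,0,cv); (22,19,cv); (22,21,cv); (23,6,cv); (23,19,cv); (23,20,cv); (24,12,cv); (24,20,cv); (24,21,cv); (25,19,cv); (25,20,cv); (25,21,cv); (29,6,cv); (29,26,cv); (29,28,cv); (30,11,cv); (30,26,cv); (30,27,cv); (31,12,cv); (31,27,cv); (31,28,cv); (32,26,cv); (32,27,cv); (32,28,cv)
final:
nodes: 0:V, 5:V, 6:V, 11:V, 12:V, 13:V, 16:T, 19:V, 20:V, 21:V, 22:T, 23:T, 24:T, 25:T, 26:V, 27:V, 28:V, 29:T, 30:T, 31:T, 32:T
edges: (16,5,cvk); (16,6,cv); (16,11,cv); (16,12,cv); (22,0,cv); (22,19,cv); (22,21,cv); (23,6,cv); (23,19,cv); (23,20,cv); (24,12,cv); (24,20,cv); (24,21,cv); (25,19,cv); (25,20,cv); (25,21,cv); (29,6,cv); (29,26,cv); (29,28,cv); (30,11,cv); (30,26,cv); (30,27,cv); (31,12,cv); (31,27,cv); (31,28,cv); (32,26,cv); (32,27,cv); (32,28,cv)


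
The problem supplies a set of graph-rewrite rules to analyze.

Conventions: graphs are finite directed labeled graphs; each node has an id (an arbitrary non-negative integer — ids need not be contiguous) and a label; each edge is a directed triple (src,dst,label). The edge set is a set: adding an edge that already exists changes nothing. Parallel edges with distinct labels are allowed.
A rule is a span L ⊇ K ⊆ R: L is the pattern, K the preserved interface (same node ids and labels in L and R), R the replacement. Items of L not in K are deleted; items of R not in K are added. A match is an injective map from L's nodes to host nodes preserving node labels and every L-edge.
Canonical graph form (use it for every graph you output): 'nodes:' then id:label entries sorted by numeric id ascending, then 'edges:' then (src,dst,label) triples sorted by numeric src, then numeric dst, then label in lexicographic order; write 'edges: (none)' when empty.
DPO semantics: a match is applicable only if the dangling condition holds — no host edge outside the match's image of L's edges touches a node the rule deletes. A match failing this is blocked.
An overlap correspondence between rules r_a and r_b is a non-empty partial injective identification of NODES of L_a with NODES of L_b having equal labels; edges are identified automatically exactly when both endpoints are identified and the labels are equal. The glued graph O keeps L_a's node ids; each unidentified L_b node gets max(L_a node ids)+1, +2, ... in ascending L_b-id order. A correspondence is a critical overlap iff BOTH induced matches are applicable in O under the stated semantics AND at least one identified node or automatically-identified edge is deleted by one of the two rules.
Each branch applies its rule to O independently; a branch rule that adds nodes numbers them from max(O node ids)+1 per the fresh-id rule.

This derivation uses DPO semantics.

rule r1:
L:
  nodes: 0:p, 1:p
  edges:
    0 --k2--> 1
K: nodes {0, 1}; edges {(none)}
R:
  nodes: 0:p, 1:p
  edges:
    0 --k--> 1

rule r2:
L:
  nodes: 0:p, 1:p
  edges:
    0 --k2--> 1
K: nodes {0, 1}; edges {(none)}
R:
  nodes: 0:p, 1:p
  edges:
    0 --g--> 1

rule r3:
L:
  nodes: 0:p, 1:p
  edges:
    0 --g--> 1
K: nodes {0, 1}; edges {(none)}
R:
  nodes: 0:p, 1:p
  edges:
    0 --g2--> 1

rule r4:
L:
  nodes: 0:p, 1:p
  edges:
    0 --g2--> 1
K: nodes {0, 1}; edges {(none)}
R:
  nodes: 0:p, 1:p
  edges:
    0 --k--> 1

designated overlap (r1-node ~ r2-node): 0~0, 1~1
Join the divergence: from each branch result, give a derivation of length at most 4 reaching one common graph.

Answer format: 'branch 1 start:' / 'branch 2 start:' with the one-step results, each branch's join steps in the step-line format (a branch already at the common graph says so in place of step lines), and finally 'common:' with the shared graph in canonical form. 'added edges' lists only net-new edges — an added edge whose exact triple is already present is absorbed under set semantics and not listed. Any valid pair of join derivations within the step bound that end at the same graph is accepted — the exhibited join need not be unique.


branch 1 start:
nodes: 0:p, 1:p
edges: (0,1,k)
branch 2 start:
nodes: 0:p, 1:p
edges: (0,1,g)
branch 1: already at the common graph (0 steps)
branch 2 step 1: rule r3; match: 0->0, 1->1; deleted nodes (none); deleted edges (0,1,g); added nodes (none); added edges (0,1,g2); result: nodes: 0:p, 1:p edges: (0,1,g2)
branch 2 step 2: rule r4; match: 0->0, 1->1; deleted nodes (none); deleted edges (0,1,g2); added nodes (none); added edges (0,1,k); result: nodes: 0:p, 1:p edges: (0,1,k)
common:
nodes: 0:p, 1:p
edges: (0,1,k)


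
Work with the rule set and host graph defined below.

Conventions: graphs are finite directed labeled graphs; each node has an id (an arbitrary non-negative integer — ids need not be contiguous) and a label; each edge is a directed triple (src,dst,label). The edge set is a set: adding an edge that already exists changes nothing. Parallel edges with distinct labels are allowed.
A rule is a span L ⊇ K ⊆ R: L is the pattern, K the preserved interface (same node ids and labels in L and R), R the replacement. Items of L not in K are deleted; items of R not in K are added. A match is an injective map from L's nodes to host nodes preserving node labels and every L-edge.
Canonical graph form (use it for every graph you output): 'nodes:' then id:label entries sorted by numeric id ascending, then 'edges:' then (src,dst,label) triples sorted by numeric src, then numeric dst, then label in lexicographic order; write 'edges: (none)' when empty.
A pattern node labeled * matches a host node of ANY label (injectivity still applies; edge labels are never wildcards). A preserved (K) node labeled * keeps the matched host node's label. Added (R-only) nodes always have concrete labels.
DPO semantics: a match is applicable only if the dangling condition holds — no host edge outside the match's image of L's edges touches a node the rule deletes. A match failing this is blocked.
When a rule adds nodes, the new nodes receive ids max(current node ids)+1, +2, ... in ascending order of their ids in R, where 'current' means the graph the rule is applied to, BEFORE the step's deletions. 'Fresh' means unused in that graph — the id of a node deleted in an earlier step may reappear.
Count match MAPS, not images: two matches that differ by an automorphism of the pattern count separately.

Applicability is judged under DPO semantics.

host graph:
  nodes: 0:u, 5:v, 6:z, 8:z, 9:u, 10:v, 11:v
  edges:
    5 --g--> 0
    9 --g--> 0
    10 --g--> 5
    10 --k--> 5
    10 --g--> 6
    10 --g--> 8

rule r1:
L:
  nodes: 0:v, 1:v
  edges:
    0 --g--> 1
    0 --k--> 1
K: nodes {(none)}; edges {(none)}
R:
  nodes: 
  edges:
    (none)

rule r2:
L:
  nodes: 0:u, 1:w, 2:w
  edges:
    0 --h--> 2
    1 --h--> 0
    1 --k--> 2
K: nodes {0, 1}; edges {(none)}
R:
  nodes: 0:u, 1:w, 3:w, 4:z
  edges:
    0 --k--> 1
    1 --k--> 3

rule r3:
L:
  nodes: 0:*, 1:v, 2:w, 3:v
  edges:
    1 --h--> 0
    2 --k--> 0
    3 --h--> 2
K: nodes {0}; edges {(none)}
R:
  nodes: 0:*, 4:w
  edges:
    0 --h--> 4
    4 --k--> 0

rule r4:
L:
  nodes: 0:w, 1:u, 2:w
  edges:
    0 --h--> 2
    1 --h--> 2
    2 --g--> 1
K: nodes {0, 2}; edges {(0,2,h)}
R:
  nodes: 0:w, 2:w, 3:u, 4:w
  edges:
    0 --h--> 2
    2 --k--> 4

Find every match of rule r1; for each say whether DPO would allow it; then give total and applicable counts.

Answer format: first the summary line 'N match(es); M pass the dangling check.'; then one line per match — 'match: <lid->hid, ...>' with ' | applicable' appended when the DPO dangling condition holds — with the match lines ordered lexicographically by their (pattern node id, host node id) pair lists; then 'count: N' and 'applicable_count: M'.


1 match(es); 0 pass the dangling check.
match: 0->10, 1->5
count: 1
applicable_count: 0


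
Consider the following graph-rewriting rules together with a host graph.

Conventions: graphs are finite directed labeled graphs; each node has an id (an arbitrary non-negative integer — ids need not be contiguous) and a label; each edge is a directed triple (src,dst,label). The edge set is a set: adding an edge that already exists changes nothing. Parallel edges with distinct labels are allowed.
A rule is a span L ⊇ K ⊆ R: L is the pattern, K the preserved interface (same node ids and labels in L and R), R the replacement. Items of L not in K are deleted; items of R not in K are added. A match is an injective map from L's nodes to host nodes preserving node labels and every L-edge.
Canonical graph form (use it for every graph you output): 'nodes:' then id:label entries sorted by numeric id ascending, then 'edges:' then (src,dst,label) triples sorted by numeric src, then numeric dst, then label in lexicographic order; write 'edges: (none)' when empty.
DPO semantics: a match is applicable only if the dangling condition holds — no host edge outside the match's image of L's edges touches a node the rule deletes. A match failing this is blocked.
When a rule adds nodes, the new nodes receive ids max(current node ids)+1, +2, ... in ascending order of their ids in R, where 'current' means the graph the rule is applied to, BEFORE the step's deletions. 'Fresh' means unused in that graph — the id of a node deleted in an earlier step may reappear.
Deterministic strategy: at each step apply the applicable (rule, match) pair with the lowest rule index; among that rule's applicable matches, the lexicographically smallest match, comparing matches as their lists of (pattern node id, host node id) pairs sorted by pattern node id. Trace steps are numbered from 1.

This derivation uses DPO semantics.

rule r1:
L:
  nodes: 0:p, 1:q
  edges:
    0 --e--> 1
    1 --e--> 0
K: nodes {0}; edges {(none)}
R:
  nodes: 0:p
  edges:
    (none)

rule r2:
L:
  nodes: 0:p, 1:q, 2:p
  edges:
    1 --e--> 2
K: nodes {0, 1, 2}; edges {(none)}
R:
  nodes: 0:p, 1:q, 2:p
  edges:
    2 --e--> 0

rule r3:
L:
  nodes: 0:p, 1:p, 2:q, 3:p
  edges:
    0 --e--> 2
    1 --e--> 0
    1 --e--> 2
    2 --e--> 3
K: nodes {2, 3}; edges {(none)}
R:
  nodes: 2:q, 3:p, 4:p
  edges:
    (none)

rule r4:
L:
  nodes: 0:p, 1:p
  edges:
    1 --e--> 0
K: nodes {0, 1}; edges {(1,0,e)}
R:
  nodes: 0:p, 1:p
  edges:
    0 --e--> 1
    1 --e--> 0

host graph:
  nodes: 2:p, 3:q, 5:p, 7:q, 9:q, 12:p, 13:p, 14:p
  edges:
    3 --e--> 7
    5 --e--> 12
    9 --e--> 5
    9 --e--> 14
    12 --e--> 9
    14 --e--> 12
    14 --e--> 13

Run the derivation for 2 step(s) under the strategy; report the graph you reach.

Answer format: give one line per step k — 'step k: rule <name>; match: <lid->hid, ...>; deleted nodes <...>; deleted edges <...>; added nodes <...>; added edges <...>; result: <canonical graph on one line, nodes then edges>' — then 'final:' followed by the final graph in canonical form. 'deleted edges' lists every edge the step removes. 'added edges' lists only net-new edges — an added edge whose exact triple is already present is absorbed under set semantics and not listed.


step 1: rule r2; match: 0->2, 1->9, 2->5; deleted nodes (none); deleted edges (9,5,e); added nodes (none); added edges (5,2,e); result: nodes: 2:p, 3:q, 5:p, 7:q, 9:q, 12:p, 13:p, 14:p edges: (3,7,e); (5,2,e); (5,12,e); (9,14,e); (12,9,e); (14,12,e); (14,13,e)
step 2: rule r2; match: 0->2, 1->9, 2->14; deleted nodes (none); deleted edges (9,14,e); added nodes (none); added edges (14,2,e); result: nodes: 2:p, 3:q, 5:p, 7:q, 9:q, 12:p, 13:p, 14:p edges: (3,7,e); (5,2,e); (5,12,e); (12,9,e); (14,2,e); (14,12,e); (14,13,e)
final:
nodes: 2:p, 3:q, 5:p, 7:q, 9:q, 12:p, 13:p, 14:p
edges: (3,7,e); (5,2,e); (5,12,e); (12,9,e); (14,2,e); (14,12,e); (14,13,e)


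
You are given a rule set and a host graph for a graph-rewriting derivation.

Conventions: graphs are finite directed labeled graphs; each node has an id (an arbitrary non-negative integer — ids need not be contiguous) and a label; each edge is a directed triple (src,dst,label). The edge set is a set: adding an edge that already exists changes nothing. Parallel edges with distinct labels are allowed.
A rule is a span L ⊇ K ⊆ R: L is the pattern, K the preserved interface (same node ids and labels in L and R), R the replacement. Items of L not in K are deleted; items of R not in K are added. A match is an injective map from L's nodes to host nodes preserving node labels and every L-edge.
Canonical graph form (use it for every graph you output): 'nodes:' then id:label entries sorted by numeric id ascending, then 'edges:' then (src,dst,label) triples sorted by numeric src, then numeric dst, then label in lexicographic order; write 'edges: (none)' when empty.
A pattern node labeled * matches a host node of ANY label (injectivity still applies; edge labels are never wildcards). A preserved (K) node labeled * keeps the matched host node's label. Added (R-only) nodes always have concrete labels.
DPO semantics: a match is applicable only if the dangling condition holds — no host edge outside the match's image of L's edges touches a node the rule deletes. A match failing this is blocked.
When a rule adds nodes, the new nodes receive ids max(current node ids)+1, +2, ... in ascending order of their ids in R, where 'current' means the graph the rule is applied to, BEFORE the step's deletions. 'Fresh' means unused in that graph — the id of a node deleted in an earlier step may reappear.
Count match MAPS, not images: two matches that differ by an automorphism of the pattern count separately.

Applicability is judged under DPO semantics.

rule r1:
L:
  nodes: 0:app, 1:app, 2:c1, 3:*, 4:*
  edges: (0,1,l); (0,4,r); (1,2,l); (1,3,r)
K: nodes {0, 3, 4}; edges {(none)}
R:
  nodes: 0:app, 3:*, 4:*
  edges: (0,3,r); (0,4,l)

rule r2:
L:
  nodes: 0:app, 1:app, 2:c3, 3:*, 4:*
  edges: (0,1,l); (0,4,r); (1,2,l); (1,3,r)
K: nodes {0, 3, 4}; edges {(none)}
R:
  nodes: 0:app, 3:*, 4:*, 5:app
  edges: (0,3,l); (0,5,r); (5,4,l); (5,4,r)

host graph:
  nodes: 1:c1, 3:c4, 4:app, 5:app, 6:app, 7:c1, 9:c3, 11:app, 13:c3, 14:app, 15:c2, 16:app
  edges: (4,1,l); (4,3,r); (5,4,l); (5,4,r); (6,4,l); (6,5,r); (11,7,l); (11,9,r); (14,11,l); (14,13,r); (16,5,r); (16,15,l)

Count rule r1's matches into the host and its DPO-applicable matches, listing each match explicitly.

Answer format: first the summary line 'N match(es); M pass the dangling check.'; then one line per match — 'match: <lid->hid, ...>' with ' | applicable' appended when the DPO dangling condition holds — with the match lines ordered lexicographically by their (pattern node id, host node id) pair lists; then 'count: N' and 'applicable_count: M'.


2 match(es); 1 pass the dangling check.
match: 0->6, 1->4, 2->1, 3->3, 4->5
match: 0->14, 1->11, 2->7, 3->9, 4->13 | applicable
count: 2
applicable_count: 1


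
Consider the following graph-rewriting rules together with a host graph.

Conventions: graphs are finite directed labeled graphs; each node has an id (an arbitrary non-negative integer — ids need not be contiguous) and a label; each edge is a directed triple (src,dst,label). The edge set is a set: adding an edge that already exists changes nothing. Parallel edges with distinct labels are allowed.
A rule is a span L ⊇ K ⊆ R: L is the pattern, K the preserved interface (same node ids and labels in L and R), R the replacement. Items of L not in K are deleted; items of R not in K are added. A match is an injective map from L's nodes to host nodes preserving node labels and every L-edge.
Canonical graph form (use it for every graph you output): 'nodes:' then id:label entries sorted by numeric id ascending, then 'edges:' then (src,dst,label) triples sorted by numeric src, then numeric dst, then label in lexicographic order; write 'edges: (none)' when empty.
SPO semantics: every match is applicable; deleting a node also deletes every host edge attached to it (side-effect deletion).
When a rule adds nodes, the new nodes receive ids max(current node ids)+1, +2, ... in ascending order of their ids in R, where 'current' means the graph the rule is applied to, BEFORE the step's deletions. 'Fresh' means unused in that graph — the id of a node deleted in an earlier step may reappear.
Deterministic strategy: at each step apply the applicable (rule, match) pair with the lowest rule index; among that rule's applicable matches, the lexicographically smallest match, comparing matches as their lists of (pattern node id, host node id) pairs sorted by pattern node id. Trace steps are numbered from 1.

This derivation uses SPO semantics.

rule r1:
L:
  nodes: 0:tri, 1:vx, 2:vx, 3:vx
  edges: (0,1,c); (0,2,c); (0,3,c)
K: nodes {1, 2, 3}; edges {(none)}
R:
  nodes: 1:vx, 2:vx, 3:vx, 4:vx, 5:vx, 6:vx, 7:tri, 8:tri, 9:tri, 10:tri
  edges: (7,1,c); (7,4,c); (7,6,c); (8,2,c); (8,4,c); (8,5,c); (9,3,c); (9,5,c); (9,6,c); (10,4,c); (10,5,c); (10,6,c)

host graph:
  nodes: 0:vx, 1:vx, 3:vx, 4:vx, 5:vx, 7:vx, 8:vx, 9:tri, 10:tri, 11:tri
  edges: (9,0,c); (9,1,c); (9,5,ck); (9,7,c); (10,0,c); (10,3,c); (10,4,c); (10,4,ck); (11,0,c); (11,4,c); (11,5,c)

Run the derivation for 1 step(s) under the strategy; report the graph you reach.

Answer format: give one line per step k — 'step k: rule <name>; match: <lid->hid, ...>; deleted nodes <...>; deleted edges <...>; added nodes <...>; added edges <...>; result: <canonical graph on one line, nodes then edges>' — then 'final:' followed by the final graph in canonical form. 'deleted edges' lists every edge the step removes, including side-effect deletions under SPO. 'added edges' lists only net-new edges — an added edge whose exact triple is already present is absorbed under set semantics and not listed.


step 1: rule r1; match: 0->9, 1->0, 2->1, 3->7; deleted nodes 9; deleted edges (9,0,c); (9,1,c); (9,5,ck); (9,7,c); added nodes 12, 13, 14, 15, 16, 17, 18; added edges (15,0,c); (15,12,c); (15,14,c); (16,1,c); (16,12,c); (16,13,c); (17,7,c); (17,13,c); (17,14,c); (18,12,c); (18,13,c); (18,14,c); result: nodes: 0:vx, 1:vx, 3:vx, 4:vx, 5:vx, 7:vx, 8:vx, 10:tri, 11:tri, 12:vx, 13:vx, 14:vx, 15:tri, 16:tri, 17:tri, 18:tri edges: (10,0,c); (10,3,c); (10,4,c); (10,4,ck); (11,0,c); (11,4,c); (11,5,c); (15,0,c); (15,12,c); (15,14,c); (16,1,c); (16,12,c); (16,13,c); (17,7,c); (17,13,c); (17,14,c); (18,12,c); (18,13,c); (18,14,c)
final:
nodes: 0:vx, 1:vx, 3:vx, 4:vx, 5:vx, 7:vx, 8:vx, 10:tri, 11:tri, 12:vx, 13:vx, 14:vx, 15:tri, 16:tri, 17:tri, 18:tri
edges: (10,0,c); (10,3,c); (10,4,c); (10,4,ck); (11,0,c); (11,4,c); (11,5,c); (15,0,c); (15,12,c); (15,14,c); (16,1,c); (16,12,c); (16,13,c); (17,7,c); (17,13,c); (17,14,c); (18,12,c); (18,13,c); (18,14,c)


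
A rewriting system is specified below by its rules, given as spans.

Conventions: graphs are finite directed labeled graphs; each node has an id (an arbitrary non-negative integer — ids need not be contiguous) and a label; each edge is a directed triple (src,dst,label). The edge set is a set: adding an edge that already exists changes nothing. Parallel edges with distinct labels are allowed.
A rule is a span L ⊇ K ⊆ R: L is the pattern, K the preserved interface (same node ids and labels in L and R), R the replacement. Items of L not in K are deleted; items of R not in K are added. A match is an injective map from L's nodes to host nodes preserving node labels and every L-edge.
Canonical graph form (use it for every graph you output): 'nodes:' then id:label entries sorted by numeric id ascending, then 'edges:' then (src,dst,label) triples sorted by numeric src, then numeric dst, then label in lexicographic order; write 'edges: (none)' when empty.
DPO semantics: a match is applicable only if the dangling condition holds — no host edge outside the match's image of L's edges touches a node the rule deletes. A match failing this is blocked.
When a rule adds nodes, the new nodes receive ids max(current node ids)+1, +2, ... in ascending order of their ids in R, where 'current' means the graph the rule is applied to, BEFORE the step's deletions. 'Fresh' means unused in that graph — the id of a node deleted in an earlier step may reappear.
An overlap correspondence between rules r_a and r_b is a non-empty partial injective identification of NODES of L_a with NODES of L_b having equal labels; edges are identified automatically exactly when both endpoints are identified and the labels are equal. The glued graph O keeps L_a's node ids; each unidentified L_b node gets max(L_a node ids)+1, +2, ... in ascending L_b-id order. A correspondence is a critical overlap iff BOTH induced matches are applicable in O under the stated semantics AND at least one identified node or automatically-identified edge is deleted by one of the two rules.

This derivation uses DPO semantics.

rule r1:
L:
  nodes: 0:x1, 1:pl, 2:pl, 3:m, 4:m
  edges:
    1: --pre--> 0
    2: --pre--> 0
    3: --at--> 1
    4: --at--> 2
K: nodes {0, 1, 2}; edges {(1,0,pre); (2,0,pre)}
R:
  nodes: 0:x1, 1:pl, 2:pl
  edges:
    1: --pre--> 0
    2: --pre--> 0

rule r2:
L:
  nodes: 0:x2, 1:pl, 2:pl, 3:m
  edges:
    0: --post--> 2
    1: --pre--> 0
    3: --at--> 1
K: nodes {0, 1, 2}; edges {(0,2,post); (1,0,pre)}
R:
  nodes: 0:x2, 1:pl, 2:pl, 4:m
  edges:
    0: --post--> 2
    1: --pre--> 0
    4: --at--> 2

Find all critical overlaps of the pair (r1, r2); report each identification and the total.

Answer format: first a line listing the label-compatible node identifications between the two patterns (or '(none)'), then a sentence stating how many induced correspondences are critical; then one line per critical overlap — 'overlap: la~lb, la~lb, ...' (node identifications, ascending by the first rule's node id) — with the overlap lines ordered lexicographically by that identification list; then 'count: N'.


label-compatible node identifications between L(r1) and L(r2): 1~1, 1~2, 2~1, 2~2, 3~3, 4~3
4 of the induced correspondences are critical overlaps of r1 and r2.
overlap: 1~1, 2~2, 3~3
overlap: 1~1, 3~3
overlap: 1~2, 2~1, 4~3
overlap: 2~1, 4~3
count: 4


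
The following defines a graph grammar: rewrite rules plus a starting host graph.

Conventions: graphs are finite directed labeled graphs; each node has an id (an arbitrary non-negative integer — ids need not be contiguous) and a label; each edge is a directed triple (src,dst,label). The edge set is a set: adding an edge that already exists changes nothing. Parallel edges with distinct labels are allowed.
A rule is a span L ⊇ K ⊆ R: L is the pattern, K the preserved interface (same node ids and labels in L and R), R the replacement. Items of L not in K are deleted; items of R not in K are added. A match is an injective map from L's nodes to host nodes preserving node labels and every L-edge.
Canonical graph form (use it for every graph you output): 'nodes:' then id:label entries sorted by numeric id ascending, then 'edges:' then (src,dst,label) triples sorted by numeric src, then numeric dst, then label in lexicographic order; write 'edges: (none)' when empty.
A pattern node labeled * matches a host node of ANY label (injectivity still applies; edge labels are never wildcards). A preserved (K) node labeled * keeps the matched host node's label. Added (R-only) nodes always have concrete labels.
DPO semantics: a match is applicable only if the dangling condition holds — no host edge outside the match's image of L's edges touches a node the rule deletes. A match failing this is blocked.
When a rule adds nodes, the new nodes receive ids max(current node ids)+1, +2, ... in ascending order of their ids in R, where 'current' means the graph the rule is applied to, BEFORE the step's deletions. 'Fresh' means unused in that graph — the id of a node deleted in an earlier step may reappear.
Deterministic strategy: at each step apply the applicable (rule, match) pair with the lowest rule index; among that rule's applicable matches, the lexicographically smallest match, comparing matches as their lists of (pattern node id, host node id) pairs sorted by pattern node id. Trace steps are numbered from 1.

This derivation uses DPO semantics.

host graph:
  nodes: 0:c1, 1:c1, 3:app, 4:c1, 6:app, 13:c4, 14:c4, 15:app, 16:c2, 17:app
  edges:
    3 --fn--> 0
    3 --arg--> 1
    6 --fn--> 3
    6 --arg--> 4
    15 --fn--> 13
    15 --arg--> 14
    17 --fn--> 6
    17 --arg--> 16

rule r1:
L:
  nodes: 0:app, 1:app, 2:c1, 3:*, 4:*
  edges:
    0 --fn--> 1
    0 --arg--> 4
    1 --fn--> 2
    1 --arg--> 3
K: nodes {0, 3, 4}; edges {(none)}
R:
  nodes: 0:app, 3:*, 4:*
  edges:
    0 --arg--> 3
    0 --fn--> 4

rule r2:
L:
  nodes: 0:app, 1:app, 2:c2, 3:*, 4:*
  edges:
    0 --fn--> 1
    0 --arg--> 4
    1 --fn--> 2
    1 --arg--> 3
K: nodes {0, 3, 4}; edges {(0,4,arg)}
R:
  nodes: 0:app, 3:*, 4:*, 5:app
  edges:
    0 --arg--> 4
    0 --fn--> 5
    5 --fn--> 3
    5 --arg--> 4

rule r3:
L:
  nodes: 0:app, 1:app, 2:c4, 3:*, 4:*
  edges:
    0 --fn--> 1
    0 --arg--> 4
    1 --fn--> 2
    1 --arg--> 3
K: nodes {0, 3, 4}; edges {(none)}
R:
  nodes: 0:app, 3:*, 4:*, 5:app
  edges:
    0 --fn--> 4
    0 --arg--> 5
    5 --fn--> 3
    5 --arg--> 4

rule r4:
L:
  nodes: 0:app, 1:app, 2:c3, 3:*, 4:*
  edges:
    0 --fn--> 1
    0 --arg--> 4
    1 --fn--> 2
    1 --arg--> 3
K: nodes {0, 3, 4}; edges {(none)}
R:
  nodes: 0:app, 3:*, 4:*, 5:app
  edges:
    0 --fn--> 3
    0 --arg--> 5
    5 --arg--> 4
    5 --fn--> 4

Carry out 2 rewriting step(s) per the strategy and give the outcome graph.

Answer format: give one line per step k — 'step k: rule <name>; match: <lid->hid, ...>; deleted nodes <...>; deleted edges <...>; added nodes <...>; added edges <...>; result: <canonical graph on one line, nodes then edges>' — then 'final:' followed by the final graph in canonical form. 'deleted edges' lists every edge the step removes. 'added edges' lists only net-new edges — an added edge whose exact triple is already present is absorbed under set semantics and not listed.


step 1: rule r1; match: 0->6, 1->3, 2->0, 3->1, 4->4; deleted nodes 0, 3; deleted edges (3,0,fn); (3,1,arg); (6,3,fn); (6,4,arg); added nodes (none); added edges (6,1,arg); (6,4,fn); result: nodes: 1:c1, 4:c1, 6:app, 13:c4, 14:c4, 15:app, 16:c2, 17:app edges: (6,1,arg); (6,4,fn); (15,13,fn); (15,14,arg); (17,6,fn); (17,16,arg)
step 2: rule r1; match: 0->17, 1->6, 2->4, 3->1, 4->16; deleted nodes 4, 6; deleted edges (6,1,arg); (6,4,fn); (17,6,fn); (17,16,arg); added nodes (none); added edges (17,1,arg); (17,16,fn); result: nodes: 1:c1, 13:c4, 14:c4, 15:app, 16:c2, 17:app edges: (15,13,fn); (15,14,arg); (17,1,arg); (17,16,fn)
final:
nodes: 1:c1, 13:c4, 14:c4, 15:app, 16:c2, 17:app
edges: (15,13,fn); (15,14,arg); (17,1,arg); (17,16,fn)
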